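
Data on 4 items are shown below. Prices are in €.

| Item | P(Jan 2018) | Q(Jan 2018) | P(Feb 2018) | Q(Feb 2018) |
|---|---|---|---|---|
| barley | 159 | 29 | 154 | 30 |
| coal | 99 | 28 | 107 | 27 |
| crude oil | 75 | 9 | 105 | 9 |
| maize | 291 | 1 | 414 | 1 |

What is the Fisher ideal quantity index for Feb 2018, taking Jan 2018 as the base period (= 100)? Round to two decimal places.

Laspeyres component (base-period weights):
ΣP(Jan 2018)Q(Feb 2018) = 159×30 + 99×27 + 75×9 + 291×1 = 4770 + 2673 + 675 + 291 = 8409
ΣP(Jan 2018)Q(Jan 2018) = 159×29 + 99×28 + 75×9 + 291×1 = 4611 + 2772 + 675 + 291 = 8349
L = 8409 / 8349 × 100 = 100.7186
Paasche component (current-period weights):
ΣP(Feb 2018)Q(Feb 2018) = 154×30 + 107×27 + 105×9 + 414×1 = 4620 + 2889 + 945 + 414 = 8868
ΣP(Feb 2018)Q(Jan 2018) = 154×29 + 107×28 + 105×9 + 414×1 = 4466 + 2996 + 945 + 414 = 8821
P = 8868 / 8821 × 100 = 100.5328
Fisher = √(L × P) = √(100.7186 × 100.5328) = 100.6257

100.63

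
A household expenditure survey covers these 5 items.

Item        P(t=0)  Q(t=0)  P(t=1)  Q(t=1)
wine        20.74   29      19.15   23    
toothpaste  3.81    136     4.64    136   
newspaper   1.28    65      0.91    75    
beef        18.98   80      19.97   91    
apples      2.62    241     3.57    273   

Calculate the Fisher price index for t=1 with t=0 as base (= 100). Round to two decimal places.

110.86

Laspeyres component (base-period weights):
ΣP(t=1)Q(t=0) = 19.15×29 + 4.64×136 + 0.91×65 + 19.97×80 + 3.57×241 = 555.35 + 631.04 + 59.15 + 1597.6 + 860.37 = 3703.51
ΣP(t=0)Q(t=0) = 20.74×29 + 3.81×136 + 1.28×65 + 18.98×80 + 2.62×241 = 601.46 + 518.16 + 83.2 + 1518.4 + 631.42 = 3352.64
L = 3703.51 / 3352.64 × 100 = 110.4655
Paasche component (current-period weights):
ΣP(t=1)Q(t=1) = 19.15×23 + 4.64×136 + 0.91×75 + 19.97×91 + 3.57×273 = 440.45 + 631.04 + 68.25 + 1817.27 + 974.61 = 3931.62
ΣP(t=0)Q(t=1) = 20.74×23 + 3.81×136 + 1.28×75 + 18.98×91 + 2.62×273 = 477.02 + 518.16 + 96 + 1727.18 + 715.26 = 3533.62
P = 3931.62 / 3533.62 × 100 = 111.2632
Fisher = √(L × P) = √(110.4655 × 111.2632) = 110.8636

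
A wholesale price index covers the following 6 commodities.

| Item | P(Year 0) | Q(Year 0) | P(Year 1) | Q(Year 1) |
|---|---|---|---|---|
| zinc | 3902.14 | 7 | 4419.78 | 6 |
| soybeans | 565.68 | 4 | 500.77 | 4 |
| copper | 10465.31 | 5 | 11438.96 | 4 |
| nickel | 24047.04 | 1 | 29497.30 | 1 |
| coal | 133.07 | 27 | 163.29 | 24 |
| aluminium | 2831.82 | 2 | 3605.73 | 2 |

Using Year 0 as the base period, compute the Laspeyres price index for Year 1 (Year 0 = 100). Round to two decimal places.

Laspeyres price index uses base-period quantities as weights.
ΣP(Year 1)·Q(Year 0) = 4419.78×7 + 500.77×4 + 11438.96×5 + 29497.30×1 + 163.29×27 + 3605.73×2 = 30938.46 + 2003.08 + 57194.8 + 29497.3 + 4408.83 + 7211.46 = 131253.93
ΣP(Year 0)·Q(Year 0) = 3902.14×7 + 565.68×4 + 10465.31×5 + 24047.04×1 + 133.07×27 + 2831.82×2 = 27314.98 + 2262.72 + 52326.55 + 24047.04 + 3592.89 + 5663.64 = 115207.82
Index = 131253.93 / 115207.82 × 100 = 113.9280

113.93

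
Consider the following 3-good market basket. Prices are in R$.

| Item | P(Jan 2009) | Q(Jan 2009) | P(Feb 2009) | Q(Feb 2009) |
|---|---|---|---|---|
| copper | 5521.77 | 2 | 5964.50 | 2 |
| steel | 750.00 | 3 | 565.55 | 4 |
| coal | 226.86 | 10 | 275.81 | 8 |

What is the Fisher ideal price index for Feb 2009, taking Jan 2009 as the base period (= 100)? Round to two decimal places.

104.34

Laspeyres component (base-period weights):
ΣP(Feb 2009)Q(Jan 2009) = 5964.50×2 + 565.55×3 + 275.81×10 = 11929 + 1696.65 + 2758.1 = 16383.75
ΣP(Jan 2009)Q(Jan 2009) = 5521.77×2 + 750.00×3 + 226.86×10 = 11043.54 + 2250 + 2268.6 = 15562.14
L = 16383.75 / 15562.14 × 100 = 105.2795
Paasche component (current-period weights):
ΣP(Feb 2009)Q(Feb 2009) = 5964.50×2 + 565.55×4 + 275.81×8 = 11929 + 2262.2 + 2206.48 = 16397.68
ΣP(Jan 2009)Q(Feb 2009) = 5521.77×2 + 750.00×4 + 226.86×8 = 11043.54 + 3000 + 1814.88 = 15858.42
P = 16397.68 / 15858.42 × 100 = 103.4005
Fisher = √(L × P) = √(105.2795 × 103.4005) = 104.3358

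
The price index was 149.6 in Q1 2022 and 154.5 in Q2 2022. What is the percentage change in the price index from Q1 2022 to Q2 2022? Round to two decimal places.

Change = (154.5 − 149.6) / 149.6 × 100
       = 4.9 / 149.6 × 100 = 3.2754%

3.28%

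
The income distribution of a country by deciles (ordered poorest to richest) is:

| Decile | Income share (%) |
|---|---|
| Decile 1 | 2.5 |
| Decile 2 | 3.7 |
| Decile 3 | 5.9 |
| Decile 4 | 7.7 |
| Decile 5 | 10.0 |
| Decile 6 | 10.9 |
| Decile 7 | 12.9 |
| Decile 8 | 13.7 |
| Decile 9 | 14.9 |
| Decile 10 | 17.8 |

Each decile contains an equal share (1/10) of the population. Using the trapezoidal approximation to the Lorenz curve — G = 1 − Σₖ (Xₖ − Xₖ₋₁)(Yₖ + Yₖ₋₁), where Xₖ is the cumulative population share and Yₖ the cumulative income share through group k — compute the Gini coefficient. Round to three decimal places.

Cumulative income shares Yₖ: 0.0250, 0.0620, 0.1210, 0.1980, 0.2980, 0.4070, 0.5360, 0.6730, 0.8220, 1.0000
Σ (Xₖ−Xₖ₋₁)(Yₖ+Yₖ₋₁) = (1/10)(0.0250+0.0000) + (1/10)(0.0620+0.0250) + (1/10)(0.1210+0.0620) + (1/10)(0.1980+0.1210) + (1/10)(0.2980+0.1980) + (1/10)(0.4070+0.2980) + (1/10)(0.5360+0.4070) + (1/10)(0.6730+0.5360) + (1/10)(0.8220+0.6730) + (1/10)(1.0000+0.8220)
  = 0.0025 + 0.0087 + 0.0183 + 0.0319 + 0.0496 + 0.0705 + 0.0943 + 0.1209 + 0.1495 + 0.1822 = 0.7284
G = 1 − 0.7284 = 0.2716

0.272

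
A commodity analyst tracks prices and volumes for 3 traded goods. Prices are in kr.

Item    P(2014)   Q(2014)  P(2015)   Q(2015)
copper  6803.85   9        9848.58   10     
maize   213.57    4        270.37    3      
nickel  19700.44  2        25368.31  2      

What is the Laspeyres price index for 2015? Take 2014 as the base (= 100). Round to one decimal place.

Laspeyres price index uses base-period quantities as weights.
ΣP(2015)·Q(2014) = 9848.58×9 + 270.37×4 + 25368.31×2 = 88637.22 + 1081.48 + 50736.62 = 140455.32
ΣP(2014)·Q(2014) = 6803.85×9 + 213.57×4 + 19700.44×2 = 61234.65 + 854.28 + 39400.88 = 101489.81
Index = 140455.32 / 101489.81 × 100 = 138.3935

138.4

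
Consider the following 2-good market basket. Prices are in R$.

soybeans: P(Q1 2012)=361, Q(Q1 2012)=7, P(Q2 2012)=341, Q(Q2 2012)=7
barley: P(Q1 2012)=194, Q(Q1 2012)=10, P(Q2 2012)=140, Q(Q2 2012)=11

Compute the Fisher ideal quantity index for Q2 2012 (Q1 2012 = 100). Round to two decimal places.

104.02

Laspeyres component (base-period weights):
ΣP(Q1 2012)Q(Q2 2012) = 361×7 + 194×11 = 2527 + 2134 = 4661
ΣP(Q1 2012)Q(Q1 2012) = 361×7 + 194×10 = 2527 + 1940 = 4467
L = 4661 / 4467 × 100 = 104.3430
Paasche component (current-period weights):
ΣP(Q2 2012)Q(Q2 2012) = 341×7 + 140×11 = 2387 + 1540 = 3927
ΣP(Q2 2012)Q(Q1 2012) = 341×7 + 140×10 = 2387 + 1400 = 3787
P = 3927 / 3787 × 100 = 103.6969
Fisher = √(L × P) = √(104.3430 × 103.6969) = 104.0194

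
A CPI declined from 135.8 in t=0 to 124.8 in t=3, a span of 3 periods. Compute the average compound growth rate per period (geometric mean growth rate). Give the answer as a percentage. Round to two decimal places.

-2.78%

Growth factor = (124.8/135.8)^(1/3) = (0.918999)^(1/3) = 0.972236
Growth rate = 0.972236 − 1 = -0.027764 = -2.7764%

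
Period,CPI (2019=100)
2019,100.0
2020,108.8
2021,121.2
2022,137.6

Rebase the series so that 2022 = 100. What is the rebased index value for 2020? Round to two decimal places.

79.07

Rebased(2020) = 108.8 / 137.6 × 100 = 79.0698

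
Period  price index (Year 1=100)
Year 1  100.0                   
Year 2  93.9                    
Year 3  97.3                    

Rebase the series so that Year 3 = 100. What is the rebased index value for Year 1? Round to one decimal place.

102.8

Rebased(Year 1) = 100.0 / 97.3 × 100 = 102.7749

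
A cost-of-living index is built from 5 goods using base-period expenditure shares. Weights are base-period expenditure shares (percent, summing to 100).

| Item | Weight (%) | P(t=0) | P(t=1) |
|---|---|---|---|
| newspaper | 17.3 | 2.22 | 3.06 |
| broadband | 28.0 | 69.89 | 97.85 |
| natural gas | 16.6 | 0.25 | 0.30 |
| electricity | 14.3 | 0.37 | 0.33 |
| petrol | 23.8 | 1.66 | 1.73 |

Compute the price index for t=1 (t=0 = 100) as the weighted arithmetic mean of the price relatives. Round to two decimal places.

120.53

newspaper: 17.3 × (3.06/2.22) = 17.3 × 1.378378 = 23.8459
broadband: 28.0 × (97.85/69.89) = 28.0 × 1.400057 = 39.2016
natural gas: 16.6 × (0.30/0.25) = 16.6 × 1.200000 = 19.9200
electricity: 14.3 × (0.33/0.37) = 14.3 × 0.891892 = 12.7541
petrol: 23.8 × (1.73/1.66) = 23.8 × 1.042169 = 24.8036
Index = Σ wᵢ·(p₁ᵢ/p₀ᵢ) = 23.8459 + 39.2016 + 19.9200 + 12.7541 + 24.8036 = 120.5252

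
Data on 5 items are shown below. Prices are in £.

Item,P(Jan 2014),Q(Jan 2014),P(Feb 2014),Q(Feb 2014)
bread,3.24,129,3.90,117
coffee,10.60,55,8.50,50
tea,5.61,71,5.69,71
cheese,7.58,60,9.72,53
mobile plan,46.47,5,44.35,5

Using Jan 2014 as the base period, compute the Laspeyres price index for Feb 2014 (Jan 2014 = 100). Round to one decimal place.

104.5

Laspeyres price index uses base-period quantities as weights.
ΣP(Feb 2014)·Q(Jan 2014) = 3.90×129 + 8.50×55 + 5.69×71 + 9.72×60 + 44.35×5 = 503.1 + 467.5 + 403.99 + 583.2 + 221.75 = 2179.54
ΣP(Jan 2014)·Q(Jan 2014) = 3.24×129 + 10.60×55 + 5.61×71 + 7.58×60 + 46.47×5 = 417.96 + 583 + 398.31 + 454.8 + 232.35 = 2086.42
Index = 2179.54 / 2086.42 × 100 = 104.4631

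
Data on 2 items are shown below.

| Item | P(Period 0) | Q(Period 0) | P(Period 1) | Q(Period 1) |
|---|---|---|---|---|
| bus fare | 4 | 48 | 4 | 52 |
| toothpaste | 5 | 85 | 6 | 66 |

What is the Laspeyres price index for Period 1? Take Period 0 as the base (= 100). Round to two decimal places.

Laspeyres price index uses base-period quantities as weights.
ΣP(Period 1)·Q(Period 0) = 4×48 + 6×85 = 192 + 510 = 702
ΣP(Period 0)·Q(Period 0) = 4×48 + 5×85 = 192 + 425 = 617
Index = 702 / 617 × 100 = 113.7763

113.78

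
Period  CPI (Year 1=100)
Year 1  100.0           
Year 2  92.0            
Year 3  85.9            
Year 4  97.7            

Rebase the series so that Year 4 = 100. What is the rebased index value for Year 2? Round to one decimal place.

94.2

Rebased(Year 2) = 92.0 / 97.7 × 100 = 94.1658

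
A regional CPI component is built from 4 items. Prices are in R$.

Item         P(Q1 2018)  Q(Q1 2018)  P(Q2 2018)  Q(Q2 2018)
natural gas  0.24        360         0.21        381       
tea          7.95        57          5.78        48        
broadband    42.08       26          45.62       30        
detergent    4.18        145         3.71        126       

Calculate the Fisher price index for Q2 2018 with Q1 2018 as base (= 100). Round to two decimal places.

96.01

Laspeyres component (base-period weights):
ΣP(Q2 2018)Q(Q1 2018) = 0.21×360 + 5.78×57 + 45.62×26 + 3.71×145 = 75.6 + 329.46 + 1186.12 + 537.95 = 2129.13
ΣP(Q1 2018)Q(Q1 2018) = 0.24×360 + 7.95×57 + 42.08×26 + 4.18×145 = 86.4 + 453.15 + 1094.08 + 606.1 = 2239.73
L = 2129.13 / 2239.73 × 100 = 95.0619
Paasche component (current-period weights):
ΣP(Q2 2018)Q(Q2 2018) = 0.21×381 + 5.78×48 + 45.62×30 + 3.71×126 = 80.01 + 277.44 + 1368.6 + 467.46 = 2193.51
ΣP(Q1 2018)Q(Q2 2018) = 0.24×381 + 7.95×48 + 42.08×30 + 4.18×126 = 91.44 + 381.6 + 1262.4 + 526.68 = 2262.12
P = 2193.51 / 2262.12 × 100 = 96.9670
Fisher = √(L × P) = √(95.0619 × 96.9670) = 96.0097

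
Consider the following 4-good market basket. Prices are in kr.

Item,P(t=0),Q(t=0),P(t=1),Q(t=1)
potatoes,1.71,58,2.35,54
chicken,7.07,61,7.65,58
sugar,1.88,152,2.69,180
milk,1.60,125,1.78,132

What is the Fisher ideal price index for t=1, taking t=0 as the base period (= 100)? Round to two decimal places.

122.03

Laspeyres component (base-period weights):
ΣP(t=1)Q(t=0) = 2.35×58 + 7.65×61 + 2.69×152 + 1.78×125 = 136.3 + 466.65 + 408.88 + 222.5 = 1234.33
ΣP(t=0)Q(t=0) = 1.71×58 + 7.07×61 + 1.88×152 + 1.60×125 = 99.18 + 431.27 + 285.76 + 200 = 1016.21
L = 1234.33 / 1016.21 × 100 = 121.4641
Paasche component (current-period weights):
ΣP(t=1)Q(t=1) = 2.35×54 + 7.65×58 + 2.69×180 + 1.78×132 = 126.9 + 443.7 + 484.2 + 234.96 = 1289.76
ΣP(t=0)Q(t=1) = 1.71×54 + 7.07×58 + 1.88×180 + 1.60×132 = 92.34 + 410.06 + 338.4 + 211.2 = 1052
P = 1289.76 / 1052 × 100 = 122.6008
Fisher = √(L × P) = √(121.4641 × 122.6008) = 122.0311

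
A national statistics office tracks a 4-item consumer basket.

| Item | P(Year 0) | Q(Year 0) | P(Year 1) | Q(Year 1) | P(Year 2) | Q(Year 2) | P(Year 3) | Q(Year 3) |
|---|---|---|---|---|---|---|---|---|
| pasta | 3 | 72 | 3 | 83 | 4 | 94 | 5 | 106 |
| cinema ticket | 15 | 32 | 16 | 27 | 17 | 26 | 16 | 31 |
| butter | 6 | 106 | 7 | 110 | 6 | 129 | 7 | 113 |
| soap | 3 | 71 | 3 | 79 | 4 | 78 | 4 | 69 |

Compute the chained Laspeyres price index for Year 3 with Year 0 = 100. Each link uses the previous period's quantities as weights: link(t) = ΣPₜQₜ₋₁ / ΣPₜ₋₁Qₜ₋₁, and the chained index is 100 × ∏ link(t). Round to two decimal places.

125.83

Link Year 0→Year 1:
ΣP(Year 1)Q(Year 0) = 3×72 + 16×32 + 7×106 + 3×71 = 216 + 512 + 742 + 213 = 1683
ΣP(Year 0)Q(Year 0) = 3×72 + 15×32 + 6×106 + 3×71 = 216 + 480 + 636 + 213 = 1545
link = 1683/1545 = 1.089320
Link Year 1→Year 2:
ΣP(Year 2)Q(Year 1) = 4×83 + 17×27 + 6×110 + 4×79 = 332 + 459 + 660 + 316 = 1767
ΣP(Year 1)Q(Year 1) = 3×83 + 16×27 + 7×110 + 3×79 = 249 + 432 + 770 + 237 = 1688
link = 1767/1688 = 1.046801
Link Year 2→Year 3:
ΣP(Year 3)Q(Year 2) = 5×94 + 16×26 + 7×129 + 4×78 = 470 + 416 + 903 + 312 = 2101
ΣP(Year 2)Q(Year 2) = 4×94 + 17×26 + 6×129 + 4×78 = 376 + 442 + 774 + 312 = 1904
link = 2101/1904 = 1.103466
Chained index = 100 × 1.089320 × 1.046801 × 1.103466 = 125.8285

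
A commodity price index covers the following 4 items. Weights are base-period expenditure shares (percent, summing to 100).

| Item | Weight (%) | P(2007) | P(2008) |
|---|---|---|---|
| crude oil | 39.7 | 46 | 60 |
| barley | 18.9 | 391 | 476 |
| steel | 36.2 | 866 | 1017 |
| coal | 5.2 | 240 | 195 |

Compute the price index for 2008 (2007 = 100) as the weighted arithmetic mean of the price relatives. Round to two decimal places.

121.53

crude oil: 39.7 × (60/46) = 39.7 × 1.304348 = 51.7826
barley: 18.9 × (476/391) = 18.9 × 1.217391 = 23.0087
steel: 36.2 × (1017/866) = 36.2 × 1.174365 = 42.5120
coal: 5.2 × (195/240) = 5.2 × 0.812500 = 4.2250
Index = Σ wᵢ·(p₁ᵢ/p₀ᵢ) = 51.7826 + 23.0087 + 42.5120 + 4.2250 = 121.5283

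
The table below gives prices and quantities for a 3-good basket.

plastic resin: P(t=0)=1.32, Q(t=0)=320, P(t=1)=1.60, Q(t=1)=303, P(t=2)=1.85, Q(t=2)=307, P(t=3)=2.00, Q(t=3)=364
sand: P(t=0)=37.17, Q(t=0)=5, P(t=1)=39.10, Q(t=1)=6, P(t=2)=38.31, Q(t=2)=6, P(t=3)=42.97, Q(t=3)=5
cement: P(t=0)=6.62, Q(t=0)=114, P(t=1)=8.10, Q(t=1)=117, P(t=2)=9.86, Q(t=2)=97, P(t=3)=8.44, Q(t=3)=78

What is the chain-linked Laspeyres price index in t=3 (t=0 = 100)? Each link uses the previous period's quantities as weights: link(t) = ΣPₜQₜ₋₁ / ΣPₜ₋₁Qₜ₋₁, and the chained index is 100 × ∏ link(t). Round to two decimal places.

134.47

Link t=0→t=1:
ΣP(t=1)Q(t=0) = 1.60×320 + 39.10×5 + 8.10×114 = 512 + 195.5 + 923.4 = 1630.9
ΣP(t=0)Q(t=0) = 1.32×320 + 37.17×5 + 6.62×114 = 422.4 + 185.85 + 754.68 = 1362.93
link = 1630.9/1362.93 = 1.196613
Link t=1→t=2:
ΣP(t=2)Q(t=1) = 1.85×303 + 38.31×6 + 9.86×117 = 560.55 + 229.86 + 1153.62 = 1944.03
ΣP(t=1)Q(t=1) = 1.60×303 + 39.10×6 + 8.10×117 = 484.8 + 234.6 + 947.7 = 1667.1
link = 1944.03/1667.1 = 1.166115
Link t=2→t=3:
ΣP(t=3)Q(t=2) = 2.00×307 + 42.97×6 + 8.44×97 = 614 + 257.82 + 818.68 = 1690.5
ΣP(t=2)Q(t=2) = 1.85×307 + 38.31×6 + 9.86×97 = 567.95 + 229.86 + 956.42 = 1754.23
link = 1690.5/1754.23 = 0.963671
Chained index = 100 × 1.196613 × 1.166115 × 0.963671 = 134.4695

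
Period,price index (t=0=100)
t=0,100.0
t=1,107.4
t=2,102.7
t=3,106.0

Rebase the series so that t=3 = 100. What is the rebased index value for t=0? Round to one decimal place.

94.3

Rebased(t=0) = 100.0 / 106.0 × 100 = 94.3396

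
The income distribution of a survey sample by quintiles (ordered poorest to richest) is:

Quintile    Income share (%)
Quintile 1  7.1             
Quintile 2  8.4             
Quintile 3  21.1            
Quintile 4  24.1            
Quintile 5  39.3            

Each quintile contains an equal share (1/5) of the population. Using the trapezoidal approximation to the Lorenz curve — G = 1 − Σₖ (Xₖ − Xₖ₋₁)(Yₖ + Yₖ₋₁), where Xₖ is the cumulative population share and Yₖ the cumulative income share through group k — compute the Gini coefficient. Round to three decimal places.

0.320

Cumulative income shares Yₖ: 0.0710, 0.1550, 0.3660, 0.6070, 1.0000
Σ (Xₖ−Xₖ₋₁)(Yₖ+Yₖ₋₁) = (1/5)(0.0710+0.0000) + (1/5)(0.1550+0.0710) + (1/5)(0.3660+0.1550) + (1/5)(0.6070+0.3660) + (1/5)(1.0000+0.6070)
  = 0.0142 + 0.0452 + 0.1042 + 0.1946 + 0.3214 = 0.6796
G = 1 − 0.6796 = 0.3204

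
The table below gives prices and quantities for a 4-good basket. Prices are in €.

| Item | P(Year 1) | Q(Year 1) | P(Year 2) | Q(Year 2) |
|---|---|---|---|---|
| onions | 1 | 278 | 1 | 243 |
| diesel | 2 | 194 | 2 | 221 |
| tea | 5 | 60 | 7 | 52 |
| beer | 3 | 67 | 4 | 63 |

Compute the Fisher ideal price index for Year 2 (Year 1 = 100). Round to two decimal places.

Laspeyres component (base-period weights):
ΣP(Year 2)Q(Year 1) = 1×278 + 2×194 + 7×60 + 4×67 = 278 + 388 + 420 + 268 = 1354
ΣP(Year 1)Q(Year 1) = 1×278 + 2×194 + 5×60 + 3×67 = 278 + 388 + 300 + 201 = 1167
L = 1354 / 1167 × 100 = 116.0240
Paasche component (current-period weights):
ΣP(Year 2)Q(Year 2) = 1×243 + 2×221 + 7×52 + 4×63 = 243 + 442 + 364 + 252 = 1301
ΣP(Year 1)Q(Year 2) = 1×243 + 2×221 + 5×52 + 3×63 = 243 + 442 + 260 + 189 = 1134
P = 1301 / 1134 × 100 = 114.7266
Fisher = √(L × P) = √(116.0240 × 114.7266) = 115.3735

115.37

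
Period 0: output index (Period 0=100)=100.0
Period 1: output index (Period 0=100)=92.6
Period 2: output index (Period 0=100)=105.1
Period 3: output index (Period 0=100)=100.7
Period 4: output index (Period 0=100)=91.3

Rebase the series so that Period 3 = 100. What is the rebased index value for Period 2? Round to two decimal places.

104.37

Rebased(Period 2) = 105.1 / 100.7 × 100 = 104.3694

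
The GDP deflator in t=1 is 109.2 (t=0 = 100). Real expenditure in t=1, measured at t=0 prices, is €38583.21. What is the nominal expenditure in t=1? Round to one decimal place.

42132.9

Nominal = Real × (Index/100) = 38583.21 × (109.2/100)
        = 38583.21 × 1.092 = 42132.8653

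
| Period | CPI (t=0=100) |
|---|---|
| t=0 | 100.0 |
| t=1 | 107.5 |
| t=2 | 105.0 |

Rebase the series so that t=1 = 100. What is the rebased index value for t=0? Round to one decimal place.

Rebased(t=0) = 100.0 / 107.5 × 100 = 93.0233

93.0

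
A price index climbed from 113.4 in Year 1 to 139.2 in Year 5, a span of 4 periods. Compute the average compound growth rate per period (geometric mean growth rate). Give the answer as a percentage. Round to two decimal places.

5.26%

Growth factor = (139.2/113.4)^(1/4) = (1.227513)^(1/4) = 1.052583
Growth rate = 1.052583 − 1 = 0.052583 = 5.2583%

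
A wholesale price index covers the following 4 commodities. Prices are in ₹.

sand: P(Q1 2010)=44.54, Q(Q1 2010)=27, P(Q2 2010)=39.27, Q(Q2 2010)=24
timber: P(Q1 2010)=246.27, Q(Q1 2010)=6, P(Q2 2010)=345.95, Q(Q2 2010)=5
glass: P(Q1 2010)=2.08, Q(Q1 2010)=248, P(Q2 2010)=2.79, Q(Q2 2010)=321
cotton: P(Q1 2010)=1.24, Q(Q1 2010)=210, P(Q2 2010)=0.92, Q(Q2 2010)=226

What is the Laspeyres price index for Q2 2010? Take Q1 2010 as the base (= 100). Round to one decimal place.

Laspeyres price index uses base-period quantities as weights.
ΣP(Q2 2010)·Q(Q1 2010) = 39.27×27 + 345.95×6 + 2.79×248 + 0.92×210 = 1060.29 + 2075.7 + 691.92 + 193.2 = 4021.11
ΣP(Q1 2010)·Q(Q1 2010) = 44.54×27 + 246.27×6 + 2.08×248 + 1.24×210 = 1202.58 + 1477.62 + 515.84 + 260.4 = 3456.44
Index = 4021.11 / 3456.44 × 100 = 116.3368

116.3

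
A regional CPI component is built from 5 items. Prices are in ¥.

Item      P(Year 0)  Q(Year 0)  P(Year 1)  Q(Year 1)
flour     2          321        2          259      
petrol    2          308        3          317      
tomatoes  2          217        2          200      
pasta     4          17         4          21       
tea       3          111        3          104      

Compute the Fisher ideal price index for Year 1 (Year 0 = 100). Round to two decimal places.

Laspeyres component (base-period weights):
ΣP(Year 1)Q(Year 0) = 2×321 + 3×308 + 2×217 + 4×17 + 3×111 = 642 + 924 + 434 + 68 + 333 = 2401
ΣP(Year 0)Q(Year 0) = 2×321 + 2×308 + 2×217 + 4×17 + 3×111 = 642 + 616 + 434 + 68 + 333 = 2093
L = 2401 / 2093 × 100 = 114.7157
Paasche component (current-period weights):
ΣP(Year 1)Q(Year 1) = 2×259 + 3×317 + 2×200 + 4×21 + 3×104 = 518 + 951 + 400 + 84 + 312 = 2265
ΣP(Year 0)Q(Year 1) = 2×259 + 2×317 + 2×200 + 4×21 + 3×104 = 518 + 634 + 400 + 84 + 312 = 1948
P = 2265 / 1948 × 100 = 116.2731
Fisher = √(L × P) = √(114.7157 × 116.2731) = 115.4918

115.49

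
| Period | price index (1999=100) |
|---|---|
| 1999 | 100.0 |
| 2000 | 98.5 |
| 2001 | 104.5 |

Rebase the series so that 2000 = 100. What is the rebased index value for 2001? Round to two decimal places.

106.09

Rebased(2001) = 104.5 / 98.5 × 100 = 106.0914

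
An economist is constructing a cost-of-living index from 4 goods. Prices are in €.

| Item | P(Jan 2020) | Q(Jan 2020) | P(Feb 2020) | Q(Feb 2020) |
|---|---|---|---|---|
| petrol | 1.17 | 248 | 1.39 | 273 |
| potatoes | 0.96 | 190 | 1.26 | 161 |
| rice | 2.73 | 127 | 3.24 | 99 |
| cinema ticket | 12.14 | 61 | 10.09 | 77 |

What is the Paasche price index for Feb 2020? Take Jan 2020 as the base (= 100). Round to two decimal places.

100.06

Paasche price index uses current-period quantities as weights.
ΣP(Feb 2020)·Q(Feb 2020) = 1.39×273 + 1.26×161 + 3.24×99 + 10.09×77 = 379.47 + 202.86 + 320.76 + 776.93 = 1680.02
ΣP(Jan 2020)·Q(Feb 2020) = 1.17×273 + 0.96×161 + 2.73×99 + 12.14×77 = 319.41 + 154.56 + 270.27 + 934.78 = 1679.02
Index = 1680.02 / 1679.02 × 100 = 100.0596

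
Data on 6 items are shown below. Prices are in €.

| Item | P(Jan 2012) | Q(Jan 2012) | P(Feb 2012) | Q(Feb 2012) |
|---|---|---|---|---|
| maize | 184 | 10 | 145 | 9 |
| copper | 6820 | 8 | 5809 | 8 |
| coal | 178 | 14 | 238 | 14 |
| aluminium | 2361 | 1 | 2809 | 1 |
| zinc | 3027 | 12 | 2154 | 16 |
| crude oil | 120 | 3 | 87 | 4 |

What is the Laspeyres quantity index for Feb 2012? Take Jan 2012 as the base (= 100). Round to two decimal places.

Laspeyres quantity index uses base-period prices as weights.
ΣP(Jan 2012)·Q(Feb 2012) = 184×9 + 6820×8 + 178×14 + 2361×1 + 3027×16 + 120×4 = 1656 + 54560 + 2492 + 2361 + 48432 + 480 = 109981
ΣP(Jan 2012)·Q(Jan 2012) = 184×10 + 6820×8 + 178×14 + 2361×1 + 3027×12 + 120×3 = 1840 + 54560 + 2492 + 2361 + 36324 + 360 = 97937
Index = 109981 / 97937 × 100 = 112.2977

112.30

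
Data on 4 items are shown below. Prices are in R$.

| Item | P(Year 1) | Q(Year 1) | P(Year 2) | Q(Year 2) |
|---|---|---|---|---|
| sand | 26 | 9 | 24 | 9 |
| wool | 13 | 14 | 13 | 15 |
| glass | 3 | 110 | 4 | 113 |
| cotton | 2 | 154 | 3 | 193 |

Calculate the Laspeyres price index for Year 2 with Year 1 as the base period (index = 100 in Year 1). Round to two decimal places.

123.34

Laspeyres price index uses base-period quantities as weights.
ΣP(Year 2)·Q(Year 1) = 24×9 + 13×14 + 4×110 + 3×154 = 216 + 182 + 440 + 462 = 1300
ΣP(Year 1)·Q(Year 1) = 26×9 + 13×14 + 3×110 + 2×154 = 234 + 182 + 330 + 308 = 1054
Index = 1300 / 1054 × 100 = 123.3397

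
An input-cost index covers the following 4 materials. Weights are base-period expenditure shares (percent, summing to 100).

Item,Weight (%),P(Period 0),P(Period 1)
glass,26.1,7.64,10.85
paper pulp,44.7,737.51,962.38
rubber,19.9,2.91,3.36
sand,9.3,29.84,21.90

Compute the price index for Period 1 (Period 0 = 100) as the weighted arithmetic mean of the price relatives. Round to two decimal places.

125.20

glass: 26.1 × (10.85/7.64) = 26.1 × 1.420157 = 37.0661
paper pulp: 44.7 × (962.38/737.51) = 44.7 × 1.304904 = 58.3292
rubber: 19.9 × (3.36/2.91) = 19.9 × 1.154639 = 22.9773
sand: 9.3 × (21.90/29.84) = 9.3 × 0.733914 = 6.8254
Index = Σ wᵢ·(p₁ᵢ/p₀ᵢ) = 37.0661 + 58.3292 + 22.9773 + 6.8254 = 125.1980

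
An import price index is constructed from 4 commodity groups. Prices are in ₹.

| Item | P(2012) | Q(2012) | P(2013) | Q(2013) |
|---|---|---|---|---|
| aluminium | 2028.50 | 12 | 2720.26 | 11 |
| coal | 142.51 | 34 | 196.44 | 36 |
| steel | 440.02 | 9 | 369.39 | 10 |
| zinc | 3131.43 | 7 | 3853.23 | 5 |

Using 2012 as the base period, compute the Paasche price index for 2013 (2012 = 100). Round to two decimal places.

Paasche price index uses current-period quantities as weights.
ΣP(2013)·Q(2013) = 2720.26×11 + 196.44×36 + 369.39×10 + 3853.23×5 = 29922.86 + 7071.84 + 3693.9 + 19266.15 = 59954.75
ΣP(2012)·Q(2013) = 2028.50×11 + 142.51×36 + 440.02×10 + 3131.43×5 = 22313.5 + 5130.36 + 4400.2 + 15657.15 = 47501.21
Index = 59954.75 / 47501.21 × 100 = 126.2173

126.22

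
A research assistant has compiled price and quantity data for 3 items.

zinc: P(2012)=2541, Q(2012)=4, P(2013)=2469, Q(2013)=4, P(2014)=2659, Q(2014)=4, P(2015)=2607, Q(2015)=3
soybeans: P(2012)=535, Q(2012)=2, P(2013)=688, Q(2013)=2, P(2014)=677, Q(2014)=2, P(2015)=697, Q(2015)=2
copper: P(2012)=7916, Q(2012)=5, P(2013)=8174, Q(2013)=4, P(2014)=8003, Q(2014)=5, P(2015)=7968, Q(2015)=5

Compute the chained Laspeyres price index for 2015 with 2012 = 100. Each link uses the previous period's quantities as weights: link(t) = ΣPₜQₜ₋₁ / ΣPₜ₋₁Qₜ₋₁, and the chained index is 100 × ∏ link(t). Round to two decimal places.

102.02

Link 2012→2013:
ΣP(2013)Q(2012) = 2469×4 + 688×2 + 8174×5 = 9876 + 1376 + 40870 = 52122
ΣP(2012)Q(2012) = 2541×4 + 535×2 + 7916×5 = 10164 + 1070 + 39580 = 50814
link = 52122/50814 = 1.025741
Link 2013→2014:
ΣP(2014)Q(2013) = 2659×4 + 677×2 + 8003×4 = 10636 + 1354 + 32012 = 44002
ΣP(2013)Q(2013) = 2469×4 + 688×2 + 8174×4 = 9876 + 1376 + 32696 = 43948
link = 44002/43948 = 1.001229
Link 2014→2015:
ΣP(2015)Q(2014) = 2607×4 + 697×2 + 7968×5 = 10428 + 1394 + 39840 = 51662
ΣP(2014)Q(2014) = 2659×4 + 677×2 + 8003×5 = 10636 + 1354 + 40015 = 52005
link = 51662/52005 = 0.993404
Chained index = 100 × 1.025741 × 1.001229 × 0.993404 = 102.0228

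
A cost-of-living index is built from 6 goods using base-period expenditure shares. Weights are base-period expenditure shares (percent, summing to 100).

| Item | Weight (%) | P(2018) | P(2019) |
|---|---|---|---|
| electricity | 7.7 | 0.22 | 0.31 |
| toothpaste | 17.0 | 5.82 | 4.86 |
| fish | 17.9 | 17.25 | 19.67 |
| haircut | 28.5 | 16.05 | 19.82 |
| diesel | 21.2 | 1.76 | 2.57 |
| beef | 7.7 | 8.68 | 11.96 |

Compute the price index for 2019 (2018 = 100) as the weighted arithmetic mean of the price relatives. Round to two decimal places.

electricity: 7.7 × (0.31/0.22) = 7.7 × 1.409091 = 10.8500
toothpaste: 17.0 × (4.86/5.82) = 17.0 × 0.835052 = 14.1959
fish: 17.9 × (19.67/17.25) = 17.9 × 1.140290 = 20.4112
haircut: 28.5 × (19.82/16.05) = 28.5 × 1.234891 = 35.1944
diesel: 21.2 × (2.57/1.76) = 21.2 × 1.460227 = 30.9568
beef: 7.7 × (11.96/8.68) = 7.7 × 1.377880 = 10.6097
Index = Σ wᵢ·(p₁ᵢ/p₀ᵢ) = 10.8500 + 14.1959 + 20.4112 + 35.1944 + 30.9568 + 10.6097 = 122.2180

122.22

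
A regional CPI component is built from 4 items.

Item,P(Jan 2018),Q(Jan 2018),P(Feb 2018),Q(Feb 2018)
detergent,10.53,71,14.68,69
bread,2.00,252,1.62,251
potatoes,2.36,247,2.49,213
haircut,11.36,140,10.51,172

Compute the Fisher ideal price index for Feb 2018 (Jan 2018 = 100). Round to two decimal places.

102.62

Laspeyres component (base-period weights):
ΣP(Feb 2018)Q(Jan 2018) = 14.68×71 + 1.62×252 + 2.49×247 + 10.51×140 = 1042.28 + 408.24 + 615.03 + 1471.4 = 3536.95
ΣP(Jan 2018)Q(Jan 2018) = 10.53×71 + 2.00×252 + 2.36×247 + 11.36×140 = 747.63 + 504 + 582.92 + 1590.4 = 3424.95
L = 3536.95 / 3424.95 × 100 = 103.2701
Paasche component (current-period weights):
ΣP(Feb 2018)Q(Feb 2018) = 14.68×69 + 1.62×251 + 2.49×213 + 10.51×172 = 1012.92 + 406.62 + 530.37 + 1807.72 = 3757.63
ΣP(Jan 2018)Q(Feb 2018) = 10.53×69 + 2.00×251 + 2.36×213 + 11.36×172 = 726.57 + 502 + 502.68 + 1953.92 = 3685.17
P = 3757.63 / 3685.17 × 100 = 101.9663
Fisher = √(L × P) = √(103.2701 × 101.9663) = 102.6161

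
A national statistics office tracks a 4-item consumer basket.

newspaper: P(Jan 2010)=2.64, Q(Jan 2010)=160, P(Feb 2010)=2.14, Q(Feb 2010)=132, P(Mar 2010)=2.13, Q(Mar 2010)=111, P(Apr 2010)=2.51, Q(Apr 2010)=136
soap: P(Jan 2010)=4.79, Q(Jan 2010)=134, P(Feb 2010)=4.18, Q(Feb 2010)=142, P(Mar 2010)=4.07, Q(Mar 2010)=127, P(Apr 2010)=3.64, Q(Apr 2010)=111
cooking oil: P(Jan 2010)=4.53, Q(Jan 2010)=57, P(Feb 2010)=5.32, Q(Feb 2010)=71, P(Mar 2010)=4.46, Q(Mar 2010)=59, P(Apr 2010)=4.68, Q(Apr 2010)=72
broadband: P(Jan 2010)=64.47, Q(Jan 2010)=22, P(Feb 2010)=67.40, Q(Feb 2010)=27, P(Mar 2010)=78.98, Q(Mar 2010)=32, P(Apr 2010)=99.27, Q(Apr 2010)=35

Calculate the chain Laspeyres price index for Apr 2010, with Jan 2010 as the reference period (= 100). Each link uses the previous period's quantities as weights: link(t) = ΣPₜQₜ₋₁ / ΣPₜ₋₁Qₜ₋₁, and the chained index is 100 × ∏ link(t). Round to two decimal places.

Link Jan 2010→Feb 2010:
ΣP(Feb 2010)Q(Jan 2010) = 2.14×160 + 4.18×134 + 5.32×57 + 67.40×22 = 342.4 + 560.12 + 303.24 + 1482.8 = 2688.56
ΣP(Jan 2010)Q(Jan 2010) = 2.64×160 + 4.79×134 + 4.53×57 + 64.47×22 = 422.4 + 641.86 + 258.21 + 1418.34 = 2740.81
link = 2688.56/2740.81 = 0.980936
Link Feb 2010→Mar 2010:
ΣP(Mar 2010)Q(Feb 2010) = 2.13×132 + 4.07×142 + 4.46×71 + 78.98×27 = 281.16 + 577.94 + 316.66 + 2132.46 = 3308.22
ΣP(Feb 2010)Q(Feb 2010) = 2.14×132 + 4.18×142 + 5.32×71 + 67.40×27 = 282.48 + 593.56 + 377.72 + 1819.8 = 3073.56
link = 3308.22/3073.56 = 1.076348
Link Mar 2010→Apr 2010:
ΣP(Apr 2010)Q(Mar 2010) = 2.51×111 + 3.64×127 + 4.68×59 + 99.27×32 = 278.61 + 462.28 + 276.12 + 3176.64 = 4193.65
ΣP(Mar 2010)Q(Mar 2010) = 2.13×111 + 4.07×127 + 4.46×59 + 78.98×32 = 236.43 + 516.89 + 263.14 + 2527.36 = 3543.82
link = 4193.65/3543.82 = 1.183370
Chained index = 100 × 0.980936 × 1.076348 × 1.183370 = 124.9436

124.94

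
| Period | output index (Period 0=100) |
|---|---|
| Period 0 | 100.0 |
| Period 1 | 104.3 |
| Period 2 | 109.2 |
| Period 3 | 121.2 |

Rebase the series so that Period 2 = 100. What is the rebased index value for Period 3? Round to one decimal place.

111.0

Rebased(Period 3) = 121.2 / 109.2 × 100 = 110.9890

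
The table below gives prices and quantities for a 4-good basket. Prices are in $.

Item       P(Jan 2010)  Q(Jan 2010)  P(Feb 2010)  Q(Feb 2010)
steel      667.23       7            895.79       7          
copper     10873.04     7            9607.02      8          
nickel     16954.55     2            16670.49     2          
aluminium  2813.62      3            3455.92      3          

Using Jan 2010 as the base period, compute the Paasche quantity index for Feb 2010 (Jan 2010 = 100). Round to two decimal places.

108.20

Paasche quantity index uses current-period prices as weights.
ΣP(Feb 2010)·Q(Feb 2010) = 895.79×7 + 9607.02×8 + 16670.49×2 + 3455.92×3 = 6270.53 + 76856.16 + 33340.98 + 10367.76 = 126835.43
ΣP(Feb 2010)·Q(Jan 2010) = 895.79×7 + 9607.02×7 + 16670.49×2 + 3455.92×3 = 6270.53 + 67249.14 + 33340.98 + 10367.76 = 117228.41
Index = 126835.43 / 117228.41 × 100 = 108.1951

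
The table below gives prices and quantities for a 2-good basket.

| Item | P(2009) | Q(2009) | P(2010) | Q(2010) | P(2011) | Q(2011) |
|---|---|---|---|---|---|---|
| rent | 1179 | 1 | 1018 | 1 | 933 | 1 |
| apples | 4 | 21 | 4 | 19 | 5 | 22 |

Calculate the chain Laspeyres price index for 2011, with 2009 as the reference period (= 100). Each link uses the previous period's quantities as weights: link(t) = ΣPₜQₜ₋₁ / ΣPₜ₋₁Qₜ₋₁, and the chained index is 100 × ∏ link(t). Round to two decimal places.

81.99

Link 2009→2010:
ΣP(2010)Q(2009) = 1018×1 + 4×21 = 1018 + 84 = 1102
ΣP(2009)Q(2009) = 1179×1 + 4×21 = 1179 + 84 = 1263
link = 1102/1263 = 0.872526
Link 2010→2011:
ΣP(2011)Q(2010) = 933×1 + 5×19 = 933 + 95 = 1028
ΣP(2010)Q(2010) = 1018×1 + 4×19 = 1018 + 76 = 1094
link = 1028/1094 = 0.939671
Chained index = 100 × 0.872526 × 0.939671 = 81.9887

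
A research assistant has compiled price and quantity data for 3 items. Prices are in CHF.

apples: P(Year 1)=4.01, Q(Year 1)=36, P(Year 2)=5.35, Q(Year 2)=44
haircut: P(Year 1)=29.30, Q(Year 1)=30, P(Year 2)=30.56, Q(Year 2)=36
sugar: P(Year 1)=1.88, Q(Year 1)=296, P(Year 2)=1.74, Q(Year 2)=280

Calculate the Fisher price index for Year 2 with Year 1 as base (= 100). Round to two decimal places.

Laspeyres component (base-period weights):
ΣP(Year 2)Q(Year 1) = 5.35×36 + 30.56×30 + 1.74×296 = 192.6 + 916.8 + 515.04 = 1624.44
ΣP(Year 1)Q(Year 1) = 4.01×36 + 29.30×30 + 1.88×296 = 144.36 + 879 + 556.48 = 1579.84
L = 1624.44 / 1579.84 × 100 = 102.8231
Paasche component (current-period weights):
ΣP(Year 2)Q(Year 2) = 5.35×44 + 30.56×36 + 1.74×280 = 235.4 + 1100.16 + 487.2 = 1822.76
ΣP(Year 1)Q(Year 2) = 4.01×44 + 29.30×36 + 1.88×280 = 176.44 + 1054.8 + 526.4 = 1757.64
P = 1822.76 / 1757.64 × 100 = 103.7050
Fisher = √(L × P) = √(102.8231 × 103.7050) = 103.2631

103.26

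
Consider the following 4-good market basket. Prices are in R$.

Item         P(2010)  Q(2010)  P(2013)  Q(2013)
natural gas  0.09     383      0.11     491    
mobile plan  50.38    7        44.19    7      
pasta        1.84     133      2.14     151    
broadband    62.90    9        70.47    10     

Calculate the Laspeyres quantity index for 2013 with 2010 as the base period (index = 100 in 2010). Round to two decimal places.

108.83

Laspeyres quantity index uses base-period prices as weights.
ΣP(2010)·Q(2013) = 0.09×491 + 50.38×7 + 1.84×151 + 62.90×10 = 44.19 + 352.66 + 277.84 + 629 = 1303.69
ΣP(2010)·Q(2010) = 0.09×383 + 50.38×7 + 1.84×133 + 62.90×9 = 34.47 + 352.66 + 244.72 + 566.1 = 1197.95
Index = 1303.69 / 1197.95 × 100 = 108.8267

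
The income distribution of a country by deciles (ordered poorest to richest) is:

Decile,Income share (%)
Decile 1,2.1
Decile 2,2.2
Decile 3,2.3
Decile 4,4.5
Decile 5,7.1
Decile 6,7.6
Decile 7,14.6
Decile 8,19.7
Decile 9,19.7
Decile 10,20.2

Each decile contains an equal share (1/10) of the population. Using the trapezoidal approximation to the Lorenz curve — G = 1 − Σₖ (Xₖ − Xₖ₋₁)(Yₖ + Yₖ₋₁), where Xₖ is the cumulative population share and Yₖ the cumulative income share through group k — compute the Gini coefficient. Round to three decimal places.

0.403

Cumulative income shares Yₖ: 0.0210, 0.0430, 0.0660, 0.1110, 0.1820, 0.2580, 0.4040, 0.6010, 0.7980, 1.0000
Σ (Xₖ−Xₖ₋₁)(Yₖ+Yₖ₋₁) = (1/10)(0.0210+0.0000) + (1/10)(0.0430+0.0210) + (1/10)(0.0660+0.0430) + (1/10)(0.1110+0.0660) + (1/10)(0.1820+0.1110) + (1/10)(0.2580+0.1820) + (1/10)(0.4040+0.2580) + (1/10)(0.6010+0.4040) + (1/10)(0.7980+0.6010) + (1/10)(1.0000+0.7980)
  = 0.0021 + 0.0064 + 0.0109 + 0.0177 + 0.0293 + 0.0440 + 0.0662 + 0.1005 + 0.1399 + 0.1798 = 0.5968
G = 1 − 0.5968 = 0.4032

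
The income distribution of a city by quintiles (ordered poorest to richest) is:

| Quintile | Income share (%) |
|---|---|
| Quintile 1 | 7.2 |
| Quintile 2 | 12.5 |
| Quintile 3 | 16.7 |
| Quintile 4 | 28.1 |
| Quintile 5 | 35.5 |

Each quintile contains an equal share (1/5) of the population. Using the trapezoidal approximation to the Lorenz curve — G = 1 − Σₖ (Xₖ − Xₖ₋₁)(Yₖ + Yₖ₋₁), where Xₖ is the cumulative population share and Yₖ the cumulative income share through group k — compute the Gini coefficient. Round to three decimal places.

Cumulative income shares Yₖ: 0.0720, 0.1970, 0.3640, 0.6450, 1.0000
Σ (Xₖ−Xₖ₋₁)(Yₖ+Yₖ₋₁) = (1/5)(0.0720+0.0000) + (1/5)(0.1970+0.0720) + (1/5)(0.3640+0.1970) + (1/5)(0.6450+0.3640) + (1/5)(1.0000+0.6450)
  = 0.0144 + 0.0538 + 0.1122 + 0.2018 + 0.3290 = 0.7112
G = 1 − 0.7112 = 0.2888

0.289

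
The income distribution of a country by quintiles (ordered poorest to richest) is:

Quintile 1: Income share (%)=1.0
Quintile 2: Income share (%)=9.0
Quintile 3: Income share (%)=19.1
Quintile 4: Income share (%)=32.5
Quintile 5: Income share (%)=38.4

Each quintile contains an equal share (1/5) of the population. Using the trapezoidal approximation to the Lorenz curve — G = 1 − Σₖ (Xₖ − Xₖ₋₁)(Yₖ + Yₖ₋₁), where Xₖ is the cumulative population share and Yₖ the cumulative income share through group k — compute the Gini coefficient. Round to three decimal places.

Cumulative income shares Yₖ: 0.0100, 0.1000, 0.2910, 0.6160, 1.0000
Σ (Xₖ−Xₖ₋₁)(Yₖ+Yₖ₋₁) = (1/5)(0.0100+0.0000) + (1/5)(0.1000+0.0100) + (1/5)(0.2910+0.1000) + (1/5)(0.6160+0.2910) + (1/5)(1.0000+0.6160)
  = 0.0020 + 0.0220 + 0.0782 + 0.1814 + 0.3232 = 0.6068
G = 1 − 0.6068 = 0.3932

0.393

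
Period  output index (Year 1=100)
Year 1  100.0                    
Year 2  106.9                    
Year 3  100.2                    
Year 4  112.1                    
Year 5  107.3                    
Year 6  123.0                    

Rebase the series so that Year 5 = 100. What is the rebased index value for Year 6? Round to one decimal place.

Rebased(Year 6) = 123.0 / 107.3 × 100 = 114.6319

114.6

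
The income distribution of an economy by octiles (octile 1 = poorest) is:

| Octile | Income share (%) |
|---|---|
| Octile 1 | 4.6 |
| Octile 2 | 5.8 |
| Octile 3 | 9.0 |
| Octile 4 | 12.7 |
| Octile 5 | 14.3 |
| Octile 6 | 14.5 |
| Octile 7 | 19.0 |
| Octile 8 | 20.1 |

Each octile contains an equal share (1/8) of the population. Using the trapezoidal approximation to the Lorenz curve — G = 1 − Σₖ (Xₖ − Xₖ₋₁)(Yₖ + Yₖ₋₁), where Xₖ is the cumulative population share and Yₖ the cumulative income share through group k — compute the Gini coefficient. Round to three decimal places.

Cumulative income shares Yₖ: 0.0460, 0.1040, 0.1940, 0.3210, 0.4640, 0.6090, 0.7990, 1.0000
Σ (Xₖ−Xₖ₋₁)(Yₖ+Yₖ₋₁) = (1/8)(0.0460+0.0000) + (1/8)(0.1040+0.0460) + (1/8)(0.1940+0.1040) + (1/8)(0.3210+0.1940) + (1/8)(0.4640+0.3210) + (1/8)(0.6090+0.4640) + (1/8)(0.7990+0.6090) + (1/8)(1.0000+0.7990)
  = 0.0057 + 0.0187 + 0.0372 + 0.0644 + 0.0981 + 0.1341 + 0.1760 + 0.2249 = 0.7592
G = 1 − 0.7592 = 0.2408

0.241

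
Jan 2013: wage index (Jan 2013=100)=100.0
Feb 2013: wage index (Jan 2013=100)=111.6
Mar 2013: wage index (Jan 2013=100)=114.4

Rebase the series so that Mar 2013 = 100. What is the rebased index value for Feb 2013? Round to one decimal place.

Rebased(Feb 2013) = 111.6 / 114.4 × 100 = 97.5524

97.6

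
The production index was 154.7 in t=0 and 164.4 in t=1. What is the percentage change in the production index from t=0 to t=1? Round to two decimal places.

6.27%

Change = (164.4 − 154.7) / 154.7 × 100
       = 9.7 / 154.7 × 100 = 6.2702%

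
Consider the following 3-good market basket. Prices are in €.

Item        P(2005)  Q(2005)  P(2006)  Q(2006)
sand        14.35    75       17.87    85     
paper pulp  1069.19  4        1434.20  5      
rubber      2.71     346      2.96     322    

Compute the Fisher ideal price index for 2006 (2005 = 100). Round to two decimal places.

Laspeyres component (base-period weights):
ΣP(2006)Q(2005) = 17.87×75 + 1434.20×4 + 2.96×346 = 1340.25 + 5736.8 + 1024.16 = 8101.21
ΣP(2005)Q(2005) = 14.35×75 + 1069.19×4 + 2.71×346 = 1076.25 + 4276.76 + 937.66 = 6290.67
L = 8101.21 / 6290.67 × 100 = 128.7814
Paasche component (current-period weights):
ΣP(2006)Q(2006) = 17.87×85 + 1434.20×5 + 2.96×322 = 1518.95 + 7171 + 953.12 = 9643.07
ΣP(2005)Q(2006) = 14.35×85 + 1069.19×5 + 2.71×322 = 1219.75 + 5345.95 + 872.62 = 7438.32
P = 9643.07 / 7438.32 × 100 = 129.6404
Fisher = √(L × P) = √(128.7814 × 129.6404) = 129.2102

129.21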